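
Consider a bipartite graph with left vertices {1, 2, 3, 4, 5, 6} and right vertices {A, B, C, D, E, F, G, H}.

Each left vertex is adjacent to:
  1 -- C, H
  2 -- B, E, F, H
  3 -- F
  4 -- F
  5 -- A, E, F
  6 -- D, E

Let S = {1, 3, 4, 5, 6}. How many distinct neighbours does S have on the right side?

6

The union of neighbours of {1, 3, 4, 5, 6} is {A, C, D, E, F, H}, which has 6 elements.
Since |N(S)| = 6 ≥ |S| = 5, Hall's condition holds for this subset.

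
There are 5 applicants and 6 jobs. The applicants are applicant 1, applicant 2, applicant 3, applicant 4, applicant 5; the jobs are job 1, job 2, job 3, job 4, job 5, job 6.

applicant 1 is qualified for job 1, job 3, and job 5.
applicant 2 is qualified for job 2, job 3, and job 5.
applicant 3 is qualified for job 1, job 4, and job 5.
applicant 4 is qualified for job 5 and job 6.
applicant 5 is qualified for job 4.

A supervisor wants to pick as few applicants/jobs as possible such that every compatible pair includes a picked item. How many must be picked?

5

The 5 edges applicant 1–job 3, applicant 2–job 2, applicant 3–job 1, applicant 4–job 6, applicant 5–job 4 form a matching, so any vertex cover needs at least 5 vertices (one per matched edge).
Conversely {applicant 1, applicant 2, applicant 3, applicant 4, applicant 5} meets every edge and has exactly 5 vertices, so 5 is optimal.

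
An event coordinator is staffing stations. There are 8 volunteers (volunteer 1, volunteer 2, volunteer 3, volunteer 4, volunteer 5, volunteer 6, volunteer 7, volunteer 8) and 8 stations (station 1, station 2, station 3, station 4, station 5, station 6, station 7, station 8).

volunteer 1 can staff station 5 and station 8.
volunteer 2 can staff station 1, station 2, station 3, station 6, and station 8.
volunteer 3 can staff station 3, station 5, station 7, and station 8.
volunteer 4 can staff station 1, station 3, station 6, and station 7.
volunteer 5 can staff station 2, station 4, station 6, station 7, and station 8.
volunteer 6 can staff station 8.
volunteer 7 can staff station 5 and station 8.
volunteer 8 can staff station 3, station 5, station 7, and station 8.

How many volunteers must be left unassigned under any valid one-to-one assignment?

1

For example, pair volunteer 1→station 5, volunteer 2→station 6, volunteer 3→station 7, volunteer 4→station 1, volunteer 5→station 2, volunteer 6→station 8, volunteer 8→station 3.
The set {volunteer 1, volunteer 6, volunteer 7} has only 2 neighbours ({station 5, station 8}), so by Hall's theorem at most 7 of the 8 volunteers can be matched.
That matches 7 of the 8, leaving 1 unmatched; no matching can do better.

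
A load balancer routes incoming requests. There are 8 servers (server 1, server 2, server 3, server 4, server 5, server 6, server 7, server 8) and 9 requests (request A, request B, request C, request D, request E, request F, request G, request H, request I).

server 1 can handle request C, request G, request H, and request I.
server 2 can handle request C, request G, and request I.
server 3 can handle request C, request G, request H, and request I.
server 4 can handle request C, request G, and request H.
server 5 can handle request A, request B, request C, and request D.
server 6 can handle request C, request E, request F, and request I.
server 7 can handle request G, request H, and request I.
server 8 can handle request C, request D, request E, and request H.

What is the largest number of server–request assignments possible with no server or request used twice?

One maximum matching: server 1→request C, server 2→request I, server 3→request H, server 4→request G, server 5→request D, server 6→request F, server 8→request E.
The set {server 1, server 2, server 3, server 4, server 7} has only 4 neighbours ({request C, request G, request H, request I}), so by Hall's theorem at most 7 of the 8 servers can be matched.

7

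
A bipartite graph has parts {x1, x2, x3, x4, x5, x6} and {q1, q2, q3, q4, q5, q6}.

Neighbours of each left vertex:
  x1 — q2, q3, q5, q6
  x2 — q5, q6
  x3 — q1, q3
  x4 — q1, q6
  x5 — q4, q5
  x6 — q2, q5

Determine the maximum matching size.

One maximum matching: x1–q6, x2–q5, x3–q3, x4–q1, x5–q4, x6–q2.
All 6 left vertices are matched, so no larger matching exists.

6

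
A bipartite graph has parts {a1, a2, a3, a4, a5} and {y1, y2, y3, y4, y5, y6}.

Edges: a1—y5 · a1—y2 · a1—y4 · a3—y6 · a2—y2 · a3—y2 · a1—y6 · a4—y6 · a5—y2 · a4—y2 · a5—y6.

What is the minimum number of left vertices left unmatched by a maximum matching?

2

A valid assignment of size 3: a1–y5, a2–y2, a3–y6.
The set {a2, a3, a4, a5} has only 2 neighbours ({y2, y6}), so by Hall's theorem at most 3 of the 5 left vertices can be matched.
That matches 3 of the 5, leaving 2 unmatched; no matching can do better.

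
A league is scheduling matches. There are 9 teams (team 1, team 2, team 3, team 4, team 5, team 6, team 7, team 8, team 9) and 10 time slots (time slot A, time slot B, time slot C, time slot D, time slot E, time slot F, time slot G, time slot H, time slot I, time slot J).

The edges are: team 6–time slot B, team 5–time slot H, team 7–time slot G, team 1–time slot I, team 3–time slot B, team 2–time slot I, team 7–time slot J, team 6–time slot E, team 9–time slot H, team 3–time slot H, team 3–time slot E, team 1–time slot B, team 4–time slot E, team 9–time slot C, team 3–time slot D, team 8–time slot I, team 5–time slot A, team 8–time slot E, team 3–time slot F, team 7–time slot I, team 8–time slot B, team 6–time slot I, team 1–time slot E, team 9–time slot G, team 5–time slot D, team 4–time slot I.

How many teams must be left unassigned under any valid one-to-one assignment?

2

One maximum matching: team 1→time slot B, team 2→time slot I, team 3→time slot F, team 4→time slot E, team 5→time slot D, team 7→time slot G, team 9→time slot H.
The set {team 1, team 2, team 4, team 6, team 8} has only 3 neighbours ({time slot B, time slot E, time slot I}), so by Hall's theorem at most 7 of the 9 teams can be matched.
That matches 7 of the 9, leaving 2 unmatched; no matching can do better.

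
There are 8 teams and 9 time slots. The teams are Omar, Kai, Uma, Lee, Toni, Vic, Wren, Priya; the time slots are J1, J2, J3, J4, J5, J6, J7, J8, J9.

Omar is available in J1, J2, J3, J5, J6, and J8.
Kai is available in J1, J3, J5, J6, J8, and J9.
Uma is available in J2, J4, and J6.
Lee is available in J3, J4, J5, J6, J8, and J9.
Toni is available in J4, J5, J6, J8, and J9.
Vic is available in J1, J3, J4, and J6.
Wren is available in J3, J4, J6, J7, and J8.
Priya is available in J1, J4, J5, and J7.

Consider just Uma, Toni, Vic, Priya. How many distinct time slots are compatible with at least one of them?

9

The union of neighbours of {Uma, Toni, Vic, Priya} is {J1, J2, J3, J4, J5, J6, J7, J8, J9}, which has 9 elements.
Since |N(S)| = 9 ≥ |S| = 4, Hall's condition holds for this subset.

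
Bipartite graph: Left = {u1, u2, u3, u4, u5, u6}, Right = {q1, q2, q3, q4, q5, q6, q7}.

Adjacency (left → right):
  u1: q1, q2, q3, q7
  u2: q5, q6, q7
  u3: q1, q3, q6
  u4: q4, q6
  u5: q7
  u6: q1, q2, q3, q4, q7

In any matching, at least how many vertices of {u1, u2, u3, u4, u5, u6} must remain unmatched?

0

One maximum matching: u1–q2, u2–q5, u3–q3, u4–q6, u5–q7, u6–q4.
All 6 left vertices are matched, so no larger matching exists.
That matches 6 of the 6, leaving 0 unmatched; no matching can do better.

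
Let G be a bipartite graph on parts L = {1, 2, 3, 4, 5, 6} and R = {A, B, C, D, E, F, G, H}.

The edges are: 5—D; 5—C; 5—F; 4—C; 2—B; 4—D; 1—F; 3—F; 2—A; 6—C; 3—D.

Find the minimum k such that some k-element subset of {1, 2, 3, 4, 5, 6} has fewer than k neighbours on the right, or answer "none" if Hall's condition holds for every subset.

Take S = {1, 3, 4, 5}. Its neighbourhood is {C, D, F}, so |N(S)| = 3 < |S| = 4.
Every subset of size less than 4 has at least as many neighbours as members, so 4 is the minimum.

4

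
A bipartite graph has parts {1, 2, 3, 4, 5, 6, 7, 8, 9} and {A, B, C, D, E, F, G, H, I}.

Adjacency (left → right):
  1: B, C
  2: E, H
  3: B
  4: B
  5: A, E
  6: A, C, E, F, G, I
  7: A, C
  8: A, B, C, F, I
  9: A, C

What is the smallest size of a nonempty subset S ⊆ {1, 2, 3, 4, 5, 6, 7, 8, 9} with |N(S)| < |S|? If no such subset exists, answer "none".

Take S = {3, 4}. Its neighbourhood is {B}, so |N(S)| = 1 < |S| = 2.
No single vertex violates Hall's condition since each has at least one neighbour, so 2 is the minimum.

2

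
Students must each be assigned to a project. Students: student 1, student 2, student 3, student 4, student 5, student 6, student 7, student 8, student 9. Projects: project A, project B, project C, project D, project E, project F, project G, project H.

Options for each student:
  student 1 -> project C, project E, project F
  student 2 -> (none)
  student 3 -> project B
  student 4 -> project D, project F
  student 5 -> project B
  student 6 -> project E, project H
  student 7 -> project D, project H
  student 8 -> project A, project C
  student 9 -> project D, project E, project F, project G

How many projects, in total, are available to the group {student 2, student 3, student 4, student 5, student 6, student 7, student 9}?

6

The union of neighbours of {student 2, student 3, student 4, student 5, student 6, student 7, student 9} is {project B, project D, project E, project F, project G, project H}, which has 6 elements.
Since |N(S)| = 6 < |S| = 7, Hall's condition fails for this subset.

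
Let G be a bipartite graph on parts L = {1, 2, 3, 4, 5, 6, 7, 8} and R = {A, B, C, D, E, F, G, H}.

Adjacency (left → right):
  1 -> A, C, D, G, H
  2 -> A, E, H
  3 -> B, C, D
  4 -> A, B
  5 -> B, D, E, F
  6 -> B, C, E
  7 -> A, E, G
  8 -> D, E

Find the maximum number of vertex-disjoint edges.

A valid assignment of size 8: 1→A, 2→H, 3→D, 4→B, 5→F, 6→C, 7→G, 8→E.
All 8 left vertices are matched, so no larger matching exists.

8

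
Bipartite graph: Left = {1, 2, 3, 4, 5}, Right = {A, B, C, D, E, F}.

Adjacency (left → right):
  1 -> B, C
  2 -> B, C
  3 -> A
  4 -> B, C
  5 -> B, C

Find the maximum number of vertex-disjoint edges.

3

One maximum matching: 1-C, 2-B, 3-A.
The set {1, 2, 4, 5} has only 2 neighbours ({B, C}), so by Hall's theorem at most 3 of the 5 left vertices can be matched.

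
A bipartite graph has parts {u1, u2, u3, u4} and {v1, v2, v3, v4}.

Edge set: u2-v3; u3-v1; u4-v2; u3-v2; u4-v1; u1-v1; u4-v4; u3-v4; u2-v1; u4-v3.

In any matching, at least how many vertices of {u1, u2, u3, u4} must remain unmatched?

0

One maximum matching: u1-v1, u2-v3, u3-v4, u4-v2.
All 4 left vertices are matched, so no larger matching exists.
That matches 4 of the 4, leaving 0 unmatched; no matching can do better.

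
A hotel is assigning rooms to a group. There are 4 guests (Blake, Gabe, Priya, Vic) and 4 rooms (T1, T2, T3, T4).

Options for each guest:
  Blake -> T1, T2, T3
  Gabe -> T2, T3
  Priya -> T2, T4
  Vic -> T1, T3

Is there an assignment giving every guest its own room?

Yes

A valid assignment of size 4: Blake→T2, Gabe→T3, Priya→T4, Vic→T1.
Every guest is matched, so this is a perfect matching.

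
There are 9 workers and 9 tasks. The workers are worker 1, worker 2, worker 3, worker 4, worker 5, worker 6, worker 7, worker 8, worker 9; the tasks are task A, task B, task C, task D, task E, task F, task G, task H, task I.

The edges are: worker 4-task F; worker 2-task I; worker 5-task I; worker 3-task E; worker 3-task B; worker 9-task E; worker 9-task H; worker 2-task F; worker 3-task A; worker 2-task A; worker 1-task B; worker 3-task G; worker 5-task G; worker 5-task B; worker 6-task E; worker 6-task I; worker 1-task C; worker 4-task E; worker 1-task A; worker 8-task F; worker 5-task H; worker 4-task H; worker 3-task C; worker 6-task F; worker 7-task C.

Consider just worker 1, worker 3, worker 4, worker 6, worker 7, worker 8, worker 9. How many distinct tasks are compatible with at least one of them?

8

The union of neighbours of {worker 1, worker 3, worker 4, worker 6, worker 7, worker 8, worker 9} is {task A, task B, task C, task E, task F, task G, task H, task I}, which has 8 elements.
Since |N(S)| = 8 ≥ |S| = 7, Hall's condition holds for this subset.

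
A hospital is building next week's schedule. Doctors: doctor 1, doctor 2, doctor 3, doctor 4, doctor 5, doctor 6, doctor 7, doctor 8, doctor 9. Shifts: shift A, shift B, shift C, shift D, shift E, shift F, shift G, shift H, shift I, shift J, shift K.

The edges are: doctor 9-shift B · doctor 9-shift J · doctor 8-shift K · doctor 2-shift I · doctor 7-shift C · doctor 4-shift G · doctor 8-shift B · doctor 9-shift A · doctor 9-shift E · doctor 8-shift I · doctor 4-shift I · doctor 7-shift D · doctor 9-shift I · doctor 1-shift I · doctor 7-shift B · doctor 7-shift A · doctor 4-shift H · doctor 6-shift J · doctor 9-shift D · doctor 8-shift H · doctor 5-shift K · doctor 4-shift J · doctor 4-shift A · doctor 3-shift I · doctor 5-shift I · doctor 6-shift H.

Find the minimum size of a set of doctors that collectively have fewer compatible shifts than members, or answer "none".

2

Take S = {doctor 1, doctor 2}. Its neighbourhood is {shift I}, so |N(S)| = 1 < |S| = 2.
No single vertex violates Hall's condition since each has at least one neighbour, so 2 is the minimum.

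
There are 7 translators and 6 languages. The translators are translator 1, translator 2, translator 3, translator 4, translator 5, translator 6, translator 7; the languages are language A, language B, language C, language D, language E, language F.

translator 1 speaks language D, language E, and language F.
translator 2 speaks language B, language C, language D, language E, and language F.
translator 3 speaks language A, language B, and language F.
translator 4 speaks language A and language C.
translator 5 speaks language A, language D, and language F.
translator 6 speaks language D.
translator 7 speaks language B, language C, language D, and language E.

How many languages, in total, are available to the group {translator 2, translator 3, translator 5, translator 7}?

The union of neighbours of {translator 2, translator 3, translator 5, translator 7} is {language A, language B, language C, language D, language E, language F}, which has 6 elements.
Since |N(S)| = 6 ≥ |S| = 4, Hall's condition holds for this subset.

6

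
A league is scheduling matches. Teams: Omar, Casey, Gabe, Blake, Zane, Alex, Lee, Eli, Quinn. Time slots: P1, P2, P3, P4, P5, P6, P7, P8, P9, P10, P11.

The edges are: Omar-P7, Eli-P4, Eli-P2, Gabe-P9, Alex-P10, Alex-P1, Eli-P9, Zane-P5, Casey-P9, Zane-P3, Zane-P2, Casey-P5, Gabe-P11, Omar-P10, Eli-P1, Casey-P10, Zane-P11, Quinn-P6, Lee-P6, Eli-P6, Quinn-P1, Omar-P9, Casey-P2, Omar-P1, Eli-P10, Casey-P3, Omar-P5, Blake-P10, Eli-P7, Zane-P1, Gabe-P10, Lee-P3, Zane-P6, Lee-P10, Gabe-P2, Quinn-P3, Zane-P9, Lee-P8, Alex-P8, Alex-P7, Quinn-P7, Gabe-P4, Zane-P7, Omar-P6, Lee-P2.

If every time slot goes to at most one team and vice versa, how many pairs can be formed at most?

One maximum matching: Omar–P7, Casey–P5, Gabe–P9, Blake–P10, Zane–P11, Alex–P8, Lee–P3, Eli–P2, Quinn–P1.
This saturates every team, so 9 is the maximum.

9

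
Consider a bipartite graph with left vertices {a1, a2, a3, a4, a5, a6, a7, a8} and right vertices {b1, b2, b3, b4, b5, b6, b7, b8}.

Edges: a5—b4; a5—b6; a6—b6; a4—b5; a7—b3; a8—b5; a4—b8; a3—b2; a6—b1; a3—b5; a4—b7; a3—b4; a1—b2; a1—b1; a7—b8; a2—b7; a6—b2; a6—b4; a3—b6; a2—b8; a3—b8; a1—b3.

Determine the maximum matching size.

For example, pair a1–b1, a2–b7, a3–b6, a4–b8, a5–b4, a6–b2, a7–b3, a8–b5.
All 8 left vertices are matched, so no larger matching exists.

8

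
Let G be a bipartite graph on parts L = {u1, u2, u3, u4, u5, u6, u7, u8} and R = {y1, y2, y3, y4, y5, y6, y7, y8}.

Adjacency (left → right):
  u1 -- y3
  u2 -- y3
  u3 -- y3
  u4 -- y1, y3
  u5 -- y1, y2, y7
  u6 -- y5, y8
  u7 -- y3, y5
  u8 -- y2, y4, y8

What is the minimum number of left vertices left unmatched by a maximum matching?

A valid assignment of size 6: u1-y3, u4-y1, u5-y7, u6-y8, u7-y5, u8-y2.
The set {u1, u2, u3} has only 1 neighbour ({y3}), so by Hall's theorem at most 6 of the 8 left vertices can be matched.
That matches 6 of the 8, leaving 2 unmatched; no matching can do better.

2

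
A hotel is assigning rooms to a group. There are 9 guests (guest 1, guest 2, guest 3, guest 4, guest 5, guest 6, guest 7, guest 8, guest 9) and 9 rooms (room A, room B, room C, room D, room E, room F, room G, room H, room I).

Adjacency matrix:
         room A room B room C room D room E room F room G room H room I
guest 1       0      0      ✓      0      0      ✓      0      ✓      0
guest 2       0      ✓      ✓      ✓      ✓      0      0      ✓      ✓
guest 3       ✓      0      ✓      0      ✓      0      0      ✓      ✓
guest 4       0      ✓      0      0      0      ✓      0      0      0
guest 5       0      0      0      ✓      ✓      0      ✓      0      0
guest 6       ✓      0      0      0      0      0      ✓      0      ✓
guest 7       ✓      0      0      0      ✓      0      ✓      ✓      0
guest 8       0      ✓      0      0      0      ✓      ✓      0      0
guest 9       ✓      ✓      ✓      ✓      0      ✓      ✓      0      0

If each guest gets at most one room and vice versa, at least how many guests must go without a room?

One maximum matching: guest 1–room H, guest 2–room I, guest 3–room C, guest 4–room B, guest 5–room G, guest 6–room A, guest 7–room E, guest 8–room F, guest 9–room D.
This saturates every guest, so 9 is the maximum.
That matches 9 of the 9, leaving 0 unmatched; no matching can do better.

0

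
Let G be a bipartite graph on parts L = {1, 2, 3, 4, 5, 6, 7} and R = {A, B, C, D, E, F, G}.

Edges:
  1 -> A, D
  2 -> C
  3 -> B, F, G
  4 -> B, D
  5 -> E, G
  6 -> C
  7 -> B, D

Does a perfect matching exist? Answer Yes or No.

The set {2, 6} has only 1 neighbour ({C}), so by Hall's theorem at most 6 of the 7 left vertices can be matched.
Hence no matching covers every left vertex.

No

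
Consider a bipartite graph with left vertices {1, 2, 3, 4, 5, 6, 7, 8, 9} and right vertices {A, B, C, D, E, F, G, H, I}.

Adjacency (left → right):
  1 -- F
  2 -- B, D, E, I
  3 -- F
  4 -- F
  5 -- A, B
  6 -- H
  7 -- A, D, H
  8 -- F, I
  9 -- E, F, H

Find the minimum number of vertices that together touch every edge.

7

The 7 edges 1–F, 2–B, 5–A, 6–H, 7–D, 8–I, 9–E form a matching, so any vertex cover needs at least 7 vertices (one per matched edge).
Conversely {2, 5, 6, 7, 8, 9, F} meets every edge and has exactly 7 vertices, so 7 is optimal.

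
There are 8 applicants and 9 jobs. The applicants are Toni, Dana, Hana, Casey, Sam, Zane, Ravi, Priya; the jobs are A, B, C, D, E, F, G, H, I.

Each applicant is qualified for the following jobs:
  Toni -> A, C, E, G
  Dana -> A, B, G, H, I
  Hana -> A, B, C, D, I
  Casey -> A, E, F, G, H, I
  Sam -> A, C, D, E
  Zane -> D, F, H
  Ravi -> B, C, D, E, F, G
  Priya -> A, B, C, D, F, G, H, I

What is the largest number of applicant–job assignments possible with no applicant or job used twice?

8

For example, pair Toni–A, Dana–B, Hana–D, Casey–H, Sam–C, Zane–F, Ravi–E, Priya–G.
All 8 applicants are matched, so no larger matching exists.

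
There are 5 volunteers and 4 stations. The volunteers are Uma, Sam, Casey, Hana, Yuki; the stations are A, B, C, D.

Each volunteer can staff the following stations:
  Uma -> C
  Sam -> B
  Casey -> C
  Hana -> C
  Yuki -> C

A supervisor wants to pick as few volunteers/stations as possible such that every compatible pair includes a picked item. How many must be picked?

{Sam, C} is a vertex cover of size 2: every edge has an endpoint in this set.
No smaller cover exists because Uma–C, Sam–B is a matching of size 2, and a cover must include an endpoint of each of these disjoint edges (König's theorem).

2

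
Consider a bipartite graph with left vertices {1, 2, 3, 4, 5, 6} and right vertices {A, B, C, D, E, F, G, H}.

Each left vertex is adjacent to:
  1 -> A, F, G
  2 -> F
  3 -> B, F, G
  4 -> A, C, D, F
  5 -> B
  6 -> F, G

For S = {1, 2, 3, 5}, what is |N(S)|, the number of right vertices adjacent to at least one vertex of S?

The union of neighbours of {1, 2, 3, 5} is {A, B, F, G}, which has 4 elements.
Since |N(S)| = 4 ≥ |S| = 4, Hall's condition holds for this subset.

4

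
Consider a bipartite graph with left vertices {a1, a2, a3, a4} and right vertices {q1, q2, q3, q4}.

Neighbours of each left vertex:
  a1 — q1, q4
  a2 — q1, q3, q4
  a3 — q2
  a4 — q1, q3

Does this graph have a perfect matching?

Yes

One maximum matching: a1–q1, a2–q4, a3–q2, a4–q3.
Every left vertex is matched, so this is a perfect matching.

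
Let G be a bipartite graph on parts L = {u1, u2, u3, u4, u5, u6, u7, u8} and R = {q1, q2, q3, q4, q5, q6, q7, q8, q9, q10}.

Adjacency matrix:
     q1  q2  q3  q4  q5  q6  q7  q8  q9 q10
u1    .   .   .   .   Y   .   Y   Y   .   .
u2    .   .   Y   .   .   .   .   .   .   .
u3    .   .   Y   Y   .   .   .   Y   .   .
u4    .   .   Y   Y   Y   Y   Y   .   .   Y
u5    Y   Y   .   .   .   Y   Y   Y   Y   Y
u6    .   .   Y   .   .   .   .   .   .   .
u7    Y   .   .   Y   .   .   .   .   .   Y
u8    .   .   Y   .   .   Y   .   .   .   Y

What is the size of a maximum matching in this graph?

7

One maximum matching: u1–q7, u2–q3, u3–q8, u4–q4, u5–q9, u7–q10, u8–q6.
The set {u2, u6} has only 1 neighbour ({q3}), so by Hall's theorem at most 7 of the 8 left vertices can be matched.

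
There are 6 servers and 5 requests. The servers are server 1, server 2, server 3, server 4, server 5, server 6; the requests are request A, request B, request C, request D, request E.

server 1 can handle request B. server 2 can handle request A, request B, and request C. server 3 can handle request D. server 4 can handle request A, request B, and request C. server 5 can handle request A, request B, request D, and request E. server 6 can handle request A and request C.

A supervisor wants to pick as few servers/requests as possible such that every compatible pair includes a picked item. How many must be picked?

5

A maximum matching has 5 edges (e.g. server 1–request B, server 2–request A, server 3–request D, server 4–request C, server 5–request E).
By König's theorem the minimum vertex cover has the same size. One such cover is {server 3, server 5, request A, request B, request C}.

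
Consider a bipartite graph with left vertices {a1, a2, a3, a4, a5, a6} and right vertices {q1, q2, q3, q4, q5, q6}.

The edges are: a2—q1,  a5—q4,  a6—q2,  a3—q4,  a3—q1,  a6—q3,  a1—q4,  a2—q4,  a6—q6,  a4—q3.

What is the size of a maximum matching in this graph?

One maximum matching: a1→q4, a2→q1, a4→q3, a6→q6.
The set {a1, a2, a3, a5} has only 2 neighbours ({q1, q4}), so by Hall's theorem at most 4 of the 6 left vertices can be matched.

4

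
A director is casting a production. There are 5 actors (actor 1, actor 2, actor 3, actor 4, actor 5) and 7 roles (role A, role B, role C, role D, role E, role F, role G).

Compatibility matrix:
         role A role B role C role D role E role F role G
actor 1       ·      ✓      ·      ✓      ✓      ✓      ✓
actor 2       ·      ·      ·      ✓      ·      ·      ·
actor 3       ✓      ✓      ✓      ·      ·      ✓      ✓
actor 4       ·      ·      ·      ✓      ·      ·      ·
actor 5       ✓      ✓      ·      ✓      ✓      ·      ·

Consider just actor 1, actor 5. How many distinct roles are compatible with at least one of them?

6

The union of neighbours of {actor 1, actor 5} is {role A, role B, role D, role E, role F, role G}, which has 6 elements.
Since |N(S)| = 6 ≥ |S| = 2, Hall's condition holds for this subset.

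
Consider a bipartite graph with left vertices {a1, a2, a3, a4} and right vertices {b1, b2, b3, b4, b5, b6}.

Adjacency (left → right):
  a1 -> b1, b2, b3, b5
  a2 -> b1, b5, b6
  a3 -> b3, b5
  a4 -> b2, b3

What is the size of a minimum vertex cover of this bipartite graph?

4

The 4 edges a1–b2, a2–b6, a3–b5, a4–b3 form a matching, so any vertex cover needs at least 4 vertices (one per matched edge).
Conversely {a1, a2, a3, a4} meets every edge and has exactly 4 vertices, so 4 is optimal.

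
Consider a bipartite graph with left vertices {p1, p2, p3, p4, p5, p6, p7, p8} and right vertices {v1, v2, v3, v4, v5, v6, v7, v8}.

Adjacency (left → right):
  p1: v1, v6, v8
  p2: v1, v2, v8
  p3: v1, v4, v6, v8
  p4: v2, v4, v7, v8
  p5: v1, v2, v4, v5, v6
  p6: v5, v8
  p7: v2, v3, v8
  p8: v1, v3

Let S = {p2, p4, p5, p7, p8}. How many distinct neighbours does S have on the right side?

8

The union of neighbours of {p2, p4, p5, p7, p8} is {v1, v2, v3, v4, v5, v6, v7, v8}, which has 8 elements.
Since |N(S)| = 8 ≥ |S| = 5, Hall's condition holds for this subset.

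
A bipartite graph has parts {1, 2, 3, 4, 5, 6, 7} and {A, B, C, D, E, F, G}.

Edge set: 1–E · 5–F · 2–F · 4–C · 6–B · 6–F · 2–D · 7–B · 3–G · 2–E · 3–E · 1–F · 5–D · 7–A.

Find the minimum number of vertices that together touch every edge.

{1, 2, 3, 4, 5, 6, 7} is a vertex cover of size 7: every edge has an endpoint in this set.
No smaller cover exists because 1–E, 2–D, 3–G, 4–C, 5–F, 6–B, 7–A is a matching of size 7, and a cover must include an endpoint of each of these disjoint edges (König's theorem).

7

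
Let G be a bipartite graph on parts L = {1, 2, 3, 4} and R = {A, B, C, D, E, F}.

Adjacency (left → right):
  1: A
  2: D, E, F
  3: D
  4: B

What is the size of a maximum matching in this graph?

A valid assignment of size 4: 1→A, 2→E, 3→D, 4→B.
This saturates every left vertex, so 4 is the maximum.

4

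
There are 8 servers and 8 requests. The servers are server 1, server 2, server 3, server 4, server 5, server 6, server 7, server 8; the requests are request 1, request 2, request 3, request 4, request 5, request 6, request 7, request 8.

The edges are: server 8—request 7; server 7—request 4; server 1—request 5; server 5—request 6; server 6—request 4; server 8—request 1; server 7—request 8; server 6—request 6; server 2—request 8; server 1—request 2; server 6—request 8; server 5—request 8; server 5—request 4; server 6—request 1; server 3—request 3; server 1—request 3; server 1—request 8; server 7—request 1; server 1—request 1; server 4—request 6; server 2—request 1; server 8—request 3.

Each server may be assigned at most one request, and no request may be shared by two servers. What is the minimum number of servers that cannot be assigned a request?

For example, pair server 1-request 2, server 2-request 1, server 3-request 3, server 4-request 6, server 5-request 8, server 6-request 4, server 8-request 7.
The set {server 2, server 4, server 5, server 6, server 7} has only 4 neighbours ({request 1, request 4, request 6, request 8}), so by Hall's theorem at most 7 of the 8 servers can be matched.
That matches 7 of the 8, leaving 1 unmatched; no matching can do better.

1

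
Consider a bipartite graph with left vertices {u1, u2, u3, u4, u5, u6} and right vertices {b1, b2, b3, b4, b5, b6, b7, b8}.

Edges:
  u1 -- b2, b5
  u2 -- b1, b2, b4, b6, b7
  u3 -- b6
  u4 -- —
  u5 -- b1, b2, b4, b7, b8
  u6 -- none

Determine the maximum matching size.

For example, pair u1-b5, u2-b1, u3-b6, u5-b7.
The set {u4, u6} has only 0 neighbours (∅), so by Hall's theorem at most 4 of the 6 left vertices can be matched.

4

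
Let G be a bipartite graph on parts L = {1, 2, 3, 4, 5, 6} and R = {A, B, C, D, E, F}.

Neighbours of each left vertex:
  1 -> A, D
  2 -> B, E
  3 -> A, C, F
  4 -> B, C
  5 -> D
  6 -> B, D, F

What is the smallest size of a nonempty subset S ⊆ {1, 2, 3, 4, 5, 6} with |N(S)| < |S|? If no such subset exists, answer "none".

none

A matching saturating every left vertex exists, for instance 1→A, 2→E, 3→F, 4→C, 5→D, 6→B.
By Hall's marriage theorem, this means |N(S)| ≥ |S| for every subset S, so no violating subset exists.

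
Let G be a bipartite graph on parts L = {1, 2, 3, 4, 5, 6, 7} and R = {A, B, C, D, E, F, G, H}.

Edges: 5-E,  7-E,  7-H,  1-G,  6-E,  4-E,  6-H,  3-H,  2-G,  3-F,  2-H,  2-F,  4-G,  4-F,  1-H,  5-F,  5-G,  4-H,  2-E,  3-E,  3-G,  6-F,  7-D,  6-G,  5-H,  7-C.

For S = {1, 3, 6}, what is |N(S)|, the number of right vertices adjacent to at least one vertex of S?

4

The union of neighbours of {1, 3, 6} is {E, F, G, H}, which has 4 elements.
Since |N(S)| = 4 ≥ |S| = 3, Hall's condition holds for this subset.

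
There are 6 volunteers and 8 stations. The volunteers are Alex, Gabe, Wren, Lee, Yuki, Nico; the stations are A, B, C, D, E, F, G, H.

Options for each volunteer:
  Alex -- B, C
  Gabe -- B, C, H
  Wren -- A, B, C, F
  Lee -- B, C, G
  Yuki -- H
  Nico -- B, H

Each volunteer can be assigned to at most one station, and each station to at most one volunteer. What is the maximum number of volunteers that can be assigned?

For example, pair Alex→C, Gabe→B, Wren→F, Lee→G, Yuki→H.
The set {Alex, Gabe, Yuki, Nico} has only 3 neighbours ({B, C, H}), so by Hall's theorem at most 5 of the 6 volunteers can be matched.

5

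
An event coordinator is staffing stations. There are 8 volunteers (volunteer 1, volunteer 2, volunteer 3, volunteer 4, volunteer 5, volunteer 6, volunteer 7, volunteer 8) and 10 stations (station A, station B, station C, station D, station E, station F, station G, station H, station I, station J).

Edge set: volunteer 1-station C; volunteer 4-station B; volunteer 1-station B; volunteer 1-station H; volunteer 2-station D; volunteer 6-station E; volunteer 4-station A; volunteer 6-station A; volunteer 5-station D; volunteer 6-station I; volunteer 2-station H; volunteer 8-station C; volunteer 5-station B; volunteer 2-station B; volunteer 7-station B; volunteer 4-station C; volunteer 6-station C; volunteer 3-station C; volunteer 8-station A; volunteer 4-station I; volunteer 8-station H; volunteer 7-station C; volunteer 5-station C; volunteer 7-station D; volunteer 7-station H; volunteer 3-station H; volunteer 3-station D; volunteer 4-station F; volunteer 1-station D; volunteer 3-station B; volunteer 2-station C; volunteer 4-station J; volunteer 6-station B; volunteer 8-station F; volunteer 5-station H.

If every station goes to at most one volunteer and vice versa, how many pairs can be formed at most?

7

For example, pair volunteer 1-station H, volunteer 2-station C, volunteer 3-station D, volunteer 4-station F, volunteer 5-station B, volunteer 6-station I, volunteer 8-station A.
The set {volunteer 1, volunteer 2, volunteer 3, volunteer 5, volunteer 7} has only 4 neighbours ({station B, station C, station D, station H}), so by Hall's theorem at most 7 of the 8 volunteers can be matched.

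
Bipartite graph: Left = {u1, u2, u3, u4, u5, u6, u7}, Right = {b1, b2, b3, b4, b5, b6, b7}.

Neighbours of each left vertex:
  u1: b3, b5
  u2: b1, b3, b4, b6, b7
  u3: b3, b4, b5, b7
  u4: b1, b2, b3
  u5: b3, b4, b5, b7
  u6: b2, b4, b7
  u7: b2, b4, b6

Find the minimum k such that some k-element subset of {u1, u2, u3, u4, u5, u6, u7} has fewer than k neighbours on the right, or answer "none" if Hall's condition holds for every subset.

none

A matching saturating every left vertex exists, for instance u1→b5, u2→b1, u3→b3, u4→b2, u5→b4, u6→b7, u7→b6.
By Hall's marriage theorem, this means |N(S)| ≥ |S| for every subset S, so no violating subset exists.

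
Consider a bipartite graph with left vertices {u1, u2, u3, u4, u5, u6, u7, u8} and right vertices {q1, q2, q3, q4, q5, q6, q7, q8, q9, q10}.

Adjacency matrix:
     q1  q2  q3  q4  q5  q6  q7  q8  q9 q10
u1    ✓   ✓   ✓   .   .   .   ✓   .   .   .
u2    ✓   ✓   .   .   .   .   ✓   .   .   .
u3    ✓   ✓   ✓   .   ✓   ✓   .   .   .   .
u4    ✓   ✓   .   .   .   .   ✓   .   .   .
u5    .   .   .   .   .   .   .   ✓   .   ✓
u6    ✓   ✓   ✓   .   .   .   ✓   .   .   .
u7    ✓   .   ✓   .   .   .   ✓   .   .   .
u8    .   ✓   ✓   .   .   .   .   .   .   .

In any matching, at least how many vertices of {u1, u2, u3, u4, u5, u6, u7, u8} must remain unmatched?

For example, pair u1-q3, u2-q1, u3-q6, u4-q7, u5-q8, u6-q2.
The set {u1, u2, u4, u6, u7, u8} has only 4 neighbours ({q1, q2, q3, q7}), so by Hall's theorem at most 6 of the 8 left vertices can be matched.
That matches 6 of the 8, leaving 2 unmatched; no matching can do better.

2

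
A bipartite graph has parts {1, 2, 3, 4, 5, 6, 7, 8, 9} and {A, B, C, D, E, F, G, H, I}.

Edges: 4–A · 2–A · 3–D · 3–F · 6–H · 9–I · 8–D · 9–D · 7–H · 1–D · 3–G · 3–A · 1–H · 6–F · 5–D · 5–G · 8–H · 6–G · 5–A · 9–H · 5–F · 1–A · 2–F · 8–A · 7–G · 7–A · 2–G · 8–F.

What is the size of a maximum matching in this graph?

6

A valid assignment of size 6: 1–H, 2–G, 3–D, 4–A, 5–F, 9–I.
The set {1, 2, 3, 4, 5, 6, 7, 8} has only 5 neighbours ({A, D, F, G, H}), so by Hall's theorem at most 6 of the 9 left vertices can be matched.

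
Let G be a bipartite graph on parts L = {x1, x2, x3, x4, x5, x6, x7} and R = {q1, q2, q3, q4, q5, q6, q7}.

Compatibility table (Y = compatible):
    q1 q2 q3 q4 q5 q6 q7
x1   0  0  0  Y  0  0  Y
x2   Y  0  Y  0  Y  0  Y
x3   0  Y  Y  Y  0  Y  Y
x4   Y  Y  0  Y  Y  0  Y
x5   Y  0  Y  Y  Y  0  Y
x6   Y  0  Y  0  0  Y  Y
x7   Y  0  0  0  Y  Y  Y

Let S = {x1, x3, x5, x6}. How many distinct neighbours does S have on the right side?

7

The union of neighbours of {x1, x3, x5, x6} is {q1, q2, q3, q4, q5, q6, q7}, which has 7 elements.
Since |N(S)| = 7 ≥ |S| = 4, Hall's condition holds for this subset.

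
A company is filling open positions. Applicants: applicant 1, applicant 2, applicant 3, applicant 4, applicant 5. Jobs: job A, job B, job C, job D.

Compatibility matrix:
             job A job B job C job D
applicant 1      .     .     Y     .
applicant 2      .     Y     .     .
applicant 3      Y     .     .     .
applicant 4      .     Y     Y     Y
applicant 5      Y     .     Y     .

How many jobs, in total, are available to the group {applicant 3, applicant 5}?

The union of neighbours of {applicant 3, applicant 5} is {job A, job C}, which has 2 elements.
Since |N(S)| = 2 ≥ |S| = 2, Hall's condition holds for this subset.

2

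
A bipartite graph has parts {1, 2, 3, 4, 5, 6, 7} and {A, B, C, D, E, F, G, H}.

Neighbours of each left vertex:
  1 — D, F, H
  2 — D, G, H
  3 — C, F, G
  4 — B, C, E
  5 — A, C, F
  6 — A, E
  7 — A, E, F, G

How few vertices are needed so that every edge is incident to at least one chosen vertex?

A maximum matching has 7 edges (e.g. 1–D, 2–G, 3–C, 4–B, 5–F, 6–A, 7–E).
By König's theorem the minimum vertex cover has the same size. One such cover is {1, 2, 3, 4, 5, 6, 7}.

7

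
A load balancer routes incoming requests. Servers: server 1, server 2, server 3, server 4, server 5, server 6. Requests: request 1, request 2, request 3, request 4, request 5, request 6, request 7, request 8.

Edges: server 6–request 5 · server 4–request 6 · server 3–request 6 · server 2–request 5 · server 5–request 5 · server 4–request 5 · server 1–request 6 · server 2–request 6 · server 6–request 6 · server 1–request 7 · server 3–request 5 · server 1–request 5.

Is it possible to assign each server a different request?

The set {server 2, server 3, server 4, server 5, server 6} has only 2 neighbours ({request 5, request 6}), so by Hall's theorem at most 3 of the 6 servers can be matched.
Hence no matching covers every server.

No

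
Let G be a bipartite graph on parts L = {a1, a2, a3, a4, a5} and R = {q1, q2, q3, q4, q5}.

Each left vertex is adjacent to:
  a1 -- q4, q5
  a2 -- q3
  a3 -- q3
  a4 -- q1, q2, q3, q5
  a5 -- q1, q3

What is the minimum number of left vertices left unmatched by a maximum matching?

A valid assignment of size 4: a1–q5, a2–q3, a4–q2, a5–q1.
The set {a2, a3} has only 1 neighbour ({q3}), so by Hall's theorem at most 4 of the 5 left vertices can be matched.
That matches 4 of the 5, leaving 1 unmatched; no matching can do better.

1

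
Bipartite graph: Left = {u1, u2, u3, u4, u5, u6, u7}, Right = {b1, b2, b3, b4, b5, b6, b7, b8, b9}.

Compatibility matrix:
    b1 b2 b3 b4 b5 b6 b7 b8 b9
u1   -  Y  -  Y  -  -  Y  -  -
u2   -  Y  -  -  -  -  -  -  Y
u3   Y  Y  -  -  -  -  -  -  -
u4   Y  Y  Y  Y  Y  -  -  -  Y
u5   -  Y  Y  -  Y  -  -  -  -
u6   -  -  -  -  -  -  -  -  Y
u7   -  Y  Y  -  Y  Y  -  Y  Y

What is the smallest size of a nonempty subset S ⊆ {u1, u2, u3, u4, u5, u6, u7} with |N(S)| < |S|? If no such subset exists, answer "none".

none

A matching saturating every left vertex exists, for instance u1→b7, u2→b2, u3→b1, u4→b4, u5→b3, u6→b9, u7→b5.
By Hall's marriage theorem, this means |N(S)| ≥ |S| for every subset S, so no violating subset exists.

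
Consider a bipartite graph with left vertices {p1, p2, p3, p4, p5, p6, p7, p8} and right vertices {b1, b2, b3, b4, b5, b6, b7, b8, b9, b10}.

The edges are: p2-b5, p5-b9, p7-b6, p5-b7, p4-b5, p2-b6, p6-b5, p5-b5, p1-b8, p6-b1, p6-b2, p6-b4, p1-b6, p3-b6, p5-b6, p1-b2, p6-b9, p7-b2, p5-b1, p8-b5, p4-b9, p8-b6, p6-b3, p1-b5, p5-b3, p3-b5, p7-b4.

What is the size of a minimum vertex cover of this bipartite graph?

{p1, p4, p5, p6, p7, b5, b6} is a vertex cover of size 7: every edge has an endpoint in this set.
No smaller cover exists because p1–b8, p2–b6, p3–b5, p4–b9, p5–b7, p6–b1, p7–b4 is a matching of size 7, and a cover must include an endpoint of each of these disjoint edges (König's theorem).

7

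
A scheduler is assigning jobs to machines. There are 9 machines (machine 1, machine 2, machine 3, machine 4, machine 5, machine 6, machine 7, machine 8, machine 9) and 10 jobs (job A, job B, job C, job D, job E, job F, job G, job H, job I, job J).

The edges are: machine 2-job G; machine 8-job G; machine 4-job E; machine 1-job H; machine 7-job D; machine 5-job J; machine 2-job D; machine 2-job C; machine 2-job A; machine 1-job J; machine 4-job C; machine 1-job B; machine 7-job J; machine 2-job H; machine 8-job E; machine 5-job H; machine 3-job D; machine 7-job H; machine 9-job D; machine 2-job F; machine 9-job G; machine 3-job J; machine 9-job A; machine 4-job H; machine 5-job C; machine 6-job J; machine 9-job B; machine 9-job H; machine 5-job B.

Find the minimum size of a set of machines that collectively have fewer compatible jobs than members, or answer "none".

none

A matching saturating every machine exists, for instance machine 1→job B, machine 2→job F, machine 3→job D, machine 4→job E, machine 5→job C, machine 6→job J, machine 7→job H, machine 8→job G, machine 9→job A.
By Hall's marriage theorem, this means |N(S)| ≥ |S| for every subset S, so no violating subset exists.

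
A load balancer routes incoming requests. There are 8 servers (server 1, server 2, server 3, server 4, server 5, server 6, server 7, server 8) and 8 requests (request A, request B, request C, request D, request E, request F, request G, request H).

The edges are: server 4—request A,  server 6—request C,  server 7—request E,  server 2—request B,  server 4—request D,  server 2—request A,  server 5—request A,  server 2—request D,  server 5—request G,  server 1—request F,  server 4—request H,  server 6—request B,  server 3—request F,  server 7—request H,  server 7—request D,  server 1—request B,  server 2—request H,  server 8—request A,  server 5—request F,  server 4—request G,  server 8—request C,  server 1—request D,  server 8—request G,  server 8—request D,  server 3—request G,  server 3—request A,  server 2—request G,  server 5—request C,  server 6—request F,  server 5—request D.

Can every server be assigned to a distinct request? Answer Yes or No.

A valid assignment of size 8: server 1→request D, server 2→request B, server 3→request A, server 4→request H, server 5→request F, server 6→request C, server 7→request E, server 8→request G.
All 8 servers are covered.

Yes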